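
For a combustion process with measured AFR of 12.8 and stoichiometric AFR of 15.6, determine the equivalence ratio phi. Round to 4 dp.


phi = AFR_stoich / AFR_actual
phi = 15.6 / 12.8 = 1.2188


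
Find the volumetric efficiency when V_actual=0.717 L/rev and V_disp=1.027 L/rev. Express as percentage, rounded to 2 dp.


eta_v = (V_actual / V_disp) * 100
Ratio = 0.717 / 1.027 = 0.6981
eta_v = 0.6981 * 100 = 69.81%


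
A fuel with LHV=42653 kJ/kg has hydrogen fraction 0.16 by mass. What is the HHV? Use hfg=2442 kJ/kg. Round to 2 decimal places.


HHV = LHV + hfg * 9 * H
Water addition = 2442 * 9 * 0.16 = 3516.480 kJ/kg
HHV = 42653 + 3516.480 = 46169.48 kJ/kg


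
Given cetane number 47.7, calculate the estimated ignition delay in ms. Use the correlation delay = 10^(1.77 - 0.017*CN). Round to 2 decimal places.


delay = 10^(1.77 - 0.017*CN)
Exponent = 1.77 - 0.017*47.7 = 0.9591
delay = 10^0.9591 = 9.10 ms


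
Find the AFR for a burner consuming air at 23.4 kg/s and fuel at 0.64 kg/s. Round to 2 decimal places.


AFR = m_air / m_fuel
AFR = 23.4 / 0.64 = 36.56


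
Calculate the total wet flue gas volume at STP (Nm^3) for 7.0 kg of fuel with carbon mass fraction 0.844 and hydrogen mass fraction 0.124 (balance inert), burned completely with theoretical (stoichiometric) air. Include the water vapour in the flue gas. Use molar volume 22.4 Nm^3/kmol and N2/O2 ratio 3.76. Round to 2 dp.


Per kg fuel: CO2 = (C/12 kmol)*22.4 = (0.844/12)*22.4 = 1.57547 Nm^3
Per kg fuel: H2O = (H/2 kmol)*22.4 = (0.124/2)*22.4 = 1.38880 Nm^3
O2 needed per kg fuel = C/12 + H/4 = 0.844/12 + 0.124/4 = 0.10133333 kmol
Per kg fuel: N2 = O2*3.76*22.4 = 0.10133333*3.76*22.4 = 8.53470 Nm^3
Total per kg = 1.57547 + 1.38880 + 8.53470 = 11.49897 Nm^3
Total = 11.49897 * 7.0 = 80.49 Nm^3


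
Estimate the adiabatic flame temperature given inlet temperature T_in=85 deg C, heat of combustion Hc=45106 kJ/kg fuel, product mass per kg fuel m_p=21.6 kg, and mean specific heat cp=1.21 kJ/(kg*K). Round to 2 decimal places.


T_ad = T_in + Hc / (m_p * cp)
Denominator = 21.6 * 1.21 = 26.1360
Temperature rise = 45106 / 26.1360 = 1725.82 K
T_ad = 85 + 1725.82 = 1810.82 deg C


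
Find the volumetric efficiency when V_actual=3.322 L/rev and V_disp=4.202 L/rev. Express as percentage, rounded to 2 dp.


eta_v = (V_actual / V_disp) * 100
Ratio = 3.322 / 4.202 = 0.7906
eta_v = 0.7906 * 100 = 79.06%


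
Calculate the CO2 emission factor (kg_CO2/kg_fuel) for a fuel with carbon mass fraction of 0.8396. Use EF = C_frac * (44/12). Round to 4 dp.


EF = C_frac * (M_CO2 / M_C)
EF = 0.8396 * (44/12)
EF = 0.8396 * 3.666667 = 3.0785 kg_CO2/kg_fuel


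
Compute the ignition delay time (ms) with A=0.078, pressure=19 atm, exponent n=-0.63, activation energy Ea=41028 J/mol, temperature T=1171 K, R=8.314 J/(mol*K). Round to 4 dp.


tau = A * P^n * exp(Ea/(R*T))
P^n = 19^(-0.63) = 0.15645348
Ea/(R*T) = 41028/(8.314*1171) = 4.214183
exp(Ea/(R*T)) = 67.638909
tau = 0.078 * 0.15645348 * 67.638909 = 0.8254 ms


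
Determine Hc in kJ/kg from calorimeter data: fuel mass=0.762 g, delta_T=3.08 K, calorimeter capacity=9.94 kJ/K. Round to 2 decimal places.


Hc = C_cal * delta_T / m_fuel
Q_released = 9.94 * 3.08 = 30.6152 kJ
m_fuel = 0.762 g = 0.762/1000 kg = 0.000762 kg
Hc = 30.6152 / 0.000762 = 40177.43 kJ/kg


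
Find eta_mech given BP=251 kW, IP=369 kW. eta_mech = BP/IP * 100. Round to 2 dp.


eta_mech = (BP / IP) * 100
Ratio = 251 / 369 = 0.6802
eta_mech = 0.6802 * 100 = 68.02%


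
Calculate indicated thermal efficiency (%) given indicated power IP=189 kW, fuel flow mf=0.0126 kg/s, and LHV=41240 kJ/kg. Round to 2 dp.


eta_ith = (IP / (mf * LHV)) * 100
Denominator = 0.0126 * 41240 = 519.6240 kW
eta_ith = (189 / 519.6240) * 100 = 36.37%


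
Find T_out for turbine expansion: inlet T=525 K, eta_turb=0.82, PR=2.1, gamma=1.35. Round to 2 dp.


T_out = T_in * (1 - eta * (1 - PR^(-(gamma-1)/gamma)))
Exponent = -(1.35-1)/1.35 = -0.25925926
PR^exp = 2.1^(-0.25925926) = 0.82501466
Factor = 1 - 0.82*(1 - 0.82501466) = 0.85651202
T_out = 525 * 0.85651202 = 449.67 K


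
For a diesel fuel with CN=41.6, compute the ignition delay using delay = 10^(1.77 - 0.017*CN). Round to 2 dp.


delay = 10^(1.77 - 0.017*CN)
Exponent = 1.77 - 0.017*41.6 = 1.0628
delay = 10^1.0628 = 11.56 ms


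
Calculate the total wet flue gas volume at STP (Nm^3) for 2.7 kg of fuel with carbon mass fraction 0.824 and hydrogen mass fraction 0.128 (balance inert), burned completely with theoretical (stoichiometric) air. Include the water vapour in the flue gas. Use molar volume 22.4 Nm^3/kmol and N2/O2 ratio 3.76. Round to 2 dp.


Per kg fuel: CO2 = (C/12 kmol)*22.4 = (0.824/12)*22.4 = 1.53813 Nm^3
Per kg fuel: H2O = (H/2 kmol)*22.4 = (0.128/2)*22.4 = 1.43360 Nm^3
O2 needed per kg fuel = C/12 + H/4 = 0.824/12 + 0.128/4 = 0.10066667 kmol
Per kg fuel: N2 = O2*3.76*22.4 = 0.10066667*3.76*22.4 = 8.47855 Nm^3
Total per kg = 1.53813 + 1.43360 + 8.47855 = 11.45028 Nm^3
Total = 11.45028 * 2.7 = 30.92 Nm^3


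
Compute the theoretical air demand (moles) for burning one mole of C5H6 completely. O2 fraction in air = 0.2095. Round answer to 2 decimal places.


Balanced combustion: C5H6 + 6.5 O2 -> 5 CO2 + 3 H2O
O2 needed = C + H/4 = 5 + 6/4 = 6.50 moles
Air moles = O2 / 0.2095 = 6.50 / 0.2095 = 31.03 moles air


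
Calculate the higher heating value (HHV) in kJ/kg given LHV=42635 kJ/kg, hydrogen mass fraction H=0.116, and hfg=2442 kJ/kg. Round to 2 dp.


HHV = LHV + hfg * 9 * H
Water addition = 2442 * 9 * 0.116 = 2549.448 kJ/kg
HHV = 42635 + 2549.448 = 45184.45 kJ/kg


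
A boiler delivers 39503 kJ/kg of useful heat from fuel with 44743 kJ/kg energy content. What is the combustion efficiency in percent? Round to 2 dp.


Efficiency = (Q_useful / Q_fuel) * 100
Efficiency = (39503 / 44743) * 100
Efficiency = 0.8829 * 100 = 88.29%


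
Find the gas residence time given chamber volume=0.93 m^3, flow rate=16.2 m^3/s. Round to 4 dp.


tau = V / Q_flow
tau = 0.93 / 16.2 = 0.0574 s


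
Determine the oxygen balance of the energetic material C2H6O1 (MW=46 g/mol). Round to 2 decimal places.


OB = -1600 * (2C + H/2 - O) / MW
Inner = 2*2 + 6/2 - 1 = 6.00
OB = -1600 * 6.00 / 46 = -208.70%


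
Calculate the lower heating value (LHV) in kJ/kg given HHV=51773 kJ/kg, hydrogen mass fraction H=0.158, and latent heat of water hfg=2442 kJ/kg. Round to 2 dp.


LHV = HHV - hfg * 9 * H
Water correction = 2442 * 9 * 0.158 = 3472.524 kJ/kg
LHV = 51773 - 3472.524 = 48300.48 kJ/kg


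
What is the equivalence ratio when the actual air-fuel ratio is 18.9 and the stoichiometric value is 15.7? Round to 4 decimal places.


phi = AFR_stoich / AFR_actual
phi = 15.7 / 18.9 = 0.8307


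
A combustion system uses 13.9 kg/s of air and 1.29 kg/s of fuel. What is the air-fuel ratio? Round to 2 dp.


AFR = m_air / m_fuel
AFR = 13.9 / 1.29 = 10.78


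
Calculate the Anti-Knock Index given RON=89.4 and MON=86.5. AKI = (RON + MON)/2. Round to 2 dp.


AKI = (RON + MON) / 2
AKI = (89.4 + 86.5) / 2
AKI = 175.9 / 2 = 87.95


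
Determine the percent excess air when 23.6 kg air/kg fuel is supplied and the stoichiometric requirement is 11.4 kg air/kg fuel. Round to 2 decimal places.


Excess air = actual - stoichiometric = 23.6 - 11.4 = 12.20 kg/kg fuel
Excess air % = (excess / stoich) * 100 = (12.20 / 11.4) * 100 = 107.02%


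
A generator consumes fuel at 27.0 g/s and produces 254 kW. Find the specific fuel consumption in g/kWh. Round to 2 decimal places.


SFC = (mf / BP) * 3600
Rate = 27.0 / 254 = 0.106299 g/(s*kW)
SFC = 0.106299 * 3600 = 382.68 g/kWh


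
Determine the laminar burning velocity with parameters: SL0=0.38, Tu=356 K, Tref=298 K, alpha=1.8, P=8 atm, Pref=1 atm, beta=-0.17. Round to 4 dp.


SL = SL0 * (Tu/Tref)^alpha * (P/Pref)^beta
T ratio = 356/298 = 1.19463087
(T ratio)^alpha = 1.19463087^1.8 = 1.377275
(P/Pref)^beta = 8^(-0.17) = 0.702222
SL = 0.38 * 1.377275 * 0.702222 = 0.3675 m/s


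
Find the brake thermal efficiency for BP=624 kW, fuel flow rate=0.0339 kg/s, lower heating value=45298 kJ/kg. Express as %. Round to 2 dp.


eta_BTE = (BP / (mf * LHV)) * 100
Denominator = 0.0339 * 45298 = 1535.6022 kW
eta_BTE = (624 / 1535.6022) * 100 = 40.64%


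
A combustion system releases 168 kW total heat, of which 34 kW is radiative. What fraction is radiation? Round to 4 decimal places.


f_rad = Q_rad / Q_total
f_rad = 34 / 168 = 0.2024


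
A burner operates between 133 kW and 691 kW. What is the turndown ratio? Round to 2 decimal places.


TDR = Q_max / Q_min
TDR = 691 / 133 = 5.20


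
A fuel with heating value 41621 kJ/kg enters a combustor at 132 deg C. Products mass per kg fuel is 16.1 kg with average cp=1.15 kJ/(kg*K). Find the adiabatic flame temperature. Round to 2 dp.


T_ad = T_in + Hc / (m_p * cp)
Denominator = 16.1 * 1.15 = 18.5150
Temperature rise = 41621 / 18.5150 = 2247.96 K
T_ad = 132 + 2247.96 = 2379.96 deg C


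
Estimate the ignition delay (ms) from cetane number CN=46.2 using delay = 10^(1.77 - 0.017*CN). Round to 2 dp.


delay = 10^(1.77 - 0.017*CN)
Exponent = 1.77 - 0.017*46.2 = 0.9846
delay = 10^0.9846 = 9.65 ms


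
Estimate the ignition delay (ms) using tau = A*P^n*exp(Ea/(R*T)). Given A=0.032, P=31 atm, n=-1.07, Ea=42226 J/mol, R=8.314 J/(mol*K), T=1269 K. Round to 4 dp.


tau = A * P^n * exp(Ea/(R*T))
P^n = 31^(-1.07) = 0.02536547
Ea/(R*T) = 42226/(8.314*1269) = 4.002288
exp(Ea/(R*T)) = 54.723196
tau = 0.032 * 0.02536547 * 54.723196 = 0.0444 ms


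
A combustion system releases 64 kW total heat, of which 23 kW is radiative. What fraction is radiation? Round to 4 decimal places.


f_rad = Q_rad / Q_total
f_rad = 23 / 64 = 0.3594


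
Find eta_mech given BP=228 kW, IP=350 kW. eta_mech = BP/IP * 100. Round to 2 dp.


eta_mech = (BP / IP) * 100
Ratio = 228 / 350 = 0.6514
eta_mech = 0.6514 * 100 = 65.14%


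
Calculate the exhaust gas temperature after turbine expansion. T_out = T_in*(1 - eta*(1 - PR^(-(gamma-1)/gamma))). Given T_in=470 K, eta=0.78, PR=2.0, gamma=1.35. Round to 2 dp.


T_out = T_in * (1 - eta * (1 - PR^(-(gamma-1)/gamma)))
Exponent = -(1.35-1)/1.35 = -0.25925926
PR^exp = 2.0^(-0.25925926) = 0.83551680
Factor = 1 - 0.78*(1 - 0.83551680) = 0.87170310
T_out = 470 * 0.87170310 = 409.70 K


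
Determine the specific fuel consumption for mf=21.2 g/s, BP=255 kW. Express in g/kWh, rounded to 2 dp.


SFC = (mf / BP) * 3600
Rate = 21.2 / 255 = 0.083137 g/(s*kW)
SFC = 0.083137 * 3600 = 299.29 g/kWh


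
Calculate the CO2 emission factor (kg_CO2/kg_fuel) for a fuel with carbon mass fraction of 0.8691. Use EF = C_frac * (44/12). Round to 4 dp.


EF = C_frac * (M_CO2 / M_C)
EF = 0.8691 * (44/12)
EF = 0.8691 * 3.666667 = 3.1867 kg_CO2/kg_fuel


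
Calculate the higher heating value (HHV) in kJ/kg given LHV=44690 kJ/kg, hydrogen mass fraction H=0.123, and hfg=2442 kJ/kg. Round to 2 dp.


HHV = LHV + hfg * 9 * H
Water addition = 2442 * 9 * 0.123 = 2703.294 kJ/kg
HHV = 44690 + 2703.294 = 47393.29 kJ/kg


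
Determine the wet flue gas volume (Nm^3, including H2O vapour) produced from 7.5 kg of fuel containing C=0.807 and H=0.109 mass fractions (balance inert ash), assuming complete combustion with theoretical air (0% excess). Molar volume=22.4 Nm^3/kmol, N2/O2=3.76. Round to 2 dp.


Per kg fuel: CO2 = (C/12 kmol)*22.4 = (0.807/12)*22.4 = 1.50640 Nm^3
Per kg fuel: H2O = (H/2 kmol)*22.4 = (0.109/2)*22.4 = 1.22080 Nm^3
O2 needed per kg fuel = C/12 + H/4 = 0.807/12 + 0.109/4 = 0.09450000 kmol
Per kg fuel: N2 = O2*3.76*22.4 = 0.09450000*3.76*22.4 = 7.95917 Nm^3
Total per kg = 1.50640 + 1.22080 + 7.95917 = 10.68637 Nm^3
Total = 10.68637 * 7.5 = 80.15 Nm^3


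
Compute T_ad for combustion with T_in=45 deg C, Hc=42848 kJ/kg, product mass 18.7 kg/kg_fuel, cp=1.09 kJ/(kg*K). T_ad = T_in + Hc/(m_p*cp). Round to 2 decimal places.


T_ad = T_in + Hc / (m_p * cp)
Denominator = 18.7 * 1.09 = 20.3830
Temperature rise = 42848 / 20.3830 = 2102.14 K
T_ad = 45 + 2102.14 = 2147.14 deg C


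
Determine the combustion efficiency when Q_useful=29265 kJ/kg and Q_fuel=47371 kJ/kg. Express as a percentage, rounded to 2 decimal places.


Efficiency = (Q_useful / Q_fuel) * 100
Efficiency = (29265 / 47371) * 100
Efficiency = 0.6178 * 100 = 61.78%


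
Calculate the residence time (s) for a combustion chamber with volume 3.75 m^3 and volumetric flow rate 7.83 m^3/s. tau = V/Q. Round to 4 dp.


tau = V / Q_flow
tau = 3.75 / 7.83 = 0.4789 s


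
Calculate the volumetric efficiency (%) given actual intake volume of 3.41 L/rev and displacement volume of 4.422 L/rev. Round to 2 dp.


eta_v = (V_actual / V_disp) * 100
Ratio = 3.41 / 4.422 = 0.7711
eta_v = 0.7711 * 100 = 77.11%


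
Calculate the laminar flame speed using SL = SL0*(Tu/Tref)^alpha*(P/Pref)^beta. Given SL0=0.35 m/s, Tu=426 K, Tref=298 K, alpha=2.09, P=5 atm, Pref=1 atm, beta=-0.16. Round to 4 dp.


SL = SL0 * (Tu/Tref)^alpha * (P/Pref)^beta
T ratio = 426/298 = 1.42953020
(T ratio)^alpha = 1.42953020^2.09 = 2.110348
(P/Pref)^beta = 5^(-0.16) = 0.772974
SL = 0.35 * 2.110348 * 0.772974 = 0.5709 m/s


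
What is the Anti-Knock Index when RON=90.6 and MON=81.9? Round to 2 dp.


AKI = (RON + MON) / 2
AKI = (90.6 + 81.9) / 2
AKI = 172.5 / 2 = 86.25


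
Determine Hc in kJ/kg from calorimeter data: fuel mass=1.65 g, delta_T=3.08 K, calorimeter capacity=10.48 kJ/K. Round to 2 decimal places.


Hc = C_cal * delta_T / m_fuel
Q_released = 10.48 * 3.08 = 32.2784 kJ
m_fuel = 1.65 g = 1.65/1000 kg = 0.001650 kg
Hc = 32.2784 / 0.001650 = 19562.67 kJ/kg


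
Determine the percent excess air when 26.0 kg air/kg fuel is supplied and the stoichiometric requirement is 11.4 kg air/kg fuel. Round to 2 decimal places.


Excess air = actual - stoichiometric = 26.0 - 11.4 = 14.60 kg/kg fuel
Excess air % = (excess / stoich) * 100 = (14.60 / 11.4) * 100 = 128.07%


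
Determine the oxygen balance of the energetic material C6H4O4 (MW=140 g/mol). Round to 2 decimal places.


OB = -1600 * (2C + H/2 - O) / MW
Inner = 2*6 + 4/2 - 4 = 10.00
OB = -1600 * 10.00 / 140 = -114.29%


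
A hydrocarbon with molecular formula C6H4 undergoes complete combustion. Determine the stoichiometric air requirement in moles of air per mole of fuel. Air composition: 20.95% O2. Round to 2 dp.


Balanced combustion: C6H4 + 7 O2 -> 6 CO2 + 2 H2O
O2 needed = C + H/4 = 6 + 4/4 = 7.00 moles
Air moles = O2 / 0.2095 = 7.00 / 0.2095 = 33.41 moles air


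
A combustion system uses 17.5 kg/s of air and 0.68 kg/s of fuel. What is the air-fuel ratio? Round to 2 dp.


AFR = m_air / m_fuel
AFR = 17.5 / 0.68 = 25.74


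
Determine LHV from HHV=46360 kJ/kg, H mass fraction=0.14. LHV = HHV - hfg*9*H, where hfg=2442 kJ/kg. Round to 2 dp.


LHV = HHV - hfg * 9 * H
Water correction = 2442 * 9 * 0.14 = 3076.920 kJ/kg
LHV = 46360 - 3076.920 = 43283.08 kJ/kg


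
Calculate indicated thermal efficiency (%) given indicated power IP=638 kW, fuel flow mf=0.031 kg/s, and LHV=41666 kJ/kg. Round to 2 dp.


eta_ith = (IP / (mf * LHV)) * 100
Denominator = 0.031 * 41666 = 1291.6460 kW
eta_ith = (638 / 1291.6460) * 100 = 49.39%


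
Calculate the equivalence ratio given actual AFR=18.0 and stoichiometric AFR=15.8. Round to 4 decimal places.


phi = AFR_stoich / AFR_actual
phi = 15.8 / 18.0 = 0.8778


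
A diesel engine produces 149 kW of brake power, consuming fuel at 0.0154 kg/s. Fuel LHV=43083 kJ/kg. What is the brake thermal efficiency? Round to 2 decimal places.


eta_BTE = (BP / (mf * LHV)) * 100
Denominator = 0.0154 * 43083 = 663.4782 kW
eta_BTE = (149 / 663.4782) * 100 = 22.46%


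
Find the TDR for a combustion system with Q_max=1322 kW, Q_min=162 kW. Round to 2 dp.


TDR = Q_max / Q_min
TDR = 1322 / 162 = 8.16


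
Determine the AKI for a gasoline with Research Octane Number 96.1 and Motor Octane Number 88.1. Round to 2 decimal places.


AKI = (RON + MON) / 2
AKI = (96.1 + 88.1) / 2
AKI = 184.2 / 2 = 92.10


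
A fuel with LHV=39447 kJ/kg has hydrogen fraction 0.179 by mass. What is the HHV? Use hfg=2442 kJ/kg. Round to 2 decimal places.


HHV = LHV + hfg * 9 * H
Water addition = 2442 * 9 * 0.179 = 3934.062 kJ/kg
HHV = 39447 + 3934.062 = 43381.06 kJ/kg


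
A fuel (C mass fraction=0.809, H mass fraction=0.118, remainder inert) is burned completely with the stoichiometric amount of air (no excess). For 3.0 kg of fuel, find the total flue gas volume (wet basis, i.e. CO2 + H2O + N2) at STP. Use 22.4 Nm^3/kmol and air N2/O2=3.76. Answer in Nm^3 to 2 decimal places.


Per kg fuel: CO2 = (C/12 kmol)*22.4 = (0.809/12)*22.4 = 1.51013 Nm^3
Per kg fuel: H2O = (H/2 kmol)*22.4 = (0.118/2)*22.4 = 1.32160 Nm^3
O2 needed per kg fuel = C/12 + H/4 = 0.809/12 + 0.118/4 = 0.09691667 kmol
Per kg fuel: N2 = O2*3.76*22.4 = 0.09691667*3.76*22.4 = 8.16271 Nm^3
Total per kg = 1.51013 + 1.32160 + 8.16271 = 10.99444 Nm^3
Total = 10.99444 * 3.0 = 32.98 Nm^3


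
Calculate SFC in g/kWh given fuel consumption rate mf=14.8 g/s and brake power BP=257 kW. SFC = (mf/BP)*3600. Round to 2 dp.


SFC = (mf / BP) * 3600
Rate = 14.8 / 257 = 0.057588 g/(s*kW)
SFC = 0.057588 * 3600 = 207.32 g/kWh


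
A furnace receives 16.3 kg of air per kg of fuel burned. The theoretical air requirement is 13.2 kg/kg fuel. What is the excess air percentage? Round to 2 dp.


Excess air = actual - stoichiometric = 16.3 - 13.2 = 3.10 kg/kg fuel
Excess air % = (excess / stoich) * 100 = (3.10 / 13.2) * 100 = 23.48%


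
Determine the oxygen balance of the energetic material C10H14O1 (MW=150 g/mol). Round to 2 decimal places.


OB = -1600 * (2C + H/2 - O) / MW
Inner = 2*10 + 14/2 - 1 = 26.00
OB = -1600 * 26.00 / 150 = -277.33%


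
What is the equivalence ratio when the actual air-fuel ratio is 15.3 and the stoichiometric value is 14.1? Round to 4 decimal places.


phi = AFR_stoich / AFR_actual
phi = 14.1 / 15.3 = 0.9216


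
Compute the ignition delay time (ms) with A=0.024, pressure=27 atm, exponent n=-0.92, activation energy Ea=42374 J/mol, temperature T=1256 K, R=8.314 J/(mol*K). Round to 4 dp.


tau = A * P^n * exp(Ea/(R*T))
P^n = 27^(-0.92) = 0.04821091
Ea/(R*T) = 42374/(8.314*1256) = 4.057886
exp(Ea/(R*T)) = 57.851862
tau = 0.024 * 0.04821091 * 57.851862 = 0.0669 ms


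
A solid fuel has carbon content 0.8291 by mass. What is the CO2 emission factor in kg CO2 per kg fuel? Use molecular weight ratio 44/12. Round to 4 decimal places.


EF = C_frac * (M_CO2 / M_C)
EF = 0.8291 * (44/12)
EF = 0.8291 * 3.666667 = 3.0400 kg_CO2/kg_fuel


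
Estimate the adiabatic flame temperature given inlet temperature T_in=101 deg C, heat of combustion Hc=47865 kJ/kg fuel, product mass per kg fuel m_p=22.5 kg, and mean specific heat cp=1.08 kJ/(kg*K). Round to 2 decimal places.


T_ad = T_in + Hc / (m_p * cp)
Denominator = 22.5 * 1.08 = 24.3000
Temperature rise = 47865 / 24.3000 = 1969.75 K
T_ad = 101 + 1969.75 = 2070.75 deg C


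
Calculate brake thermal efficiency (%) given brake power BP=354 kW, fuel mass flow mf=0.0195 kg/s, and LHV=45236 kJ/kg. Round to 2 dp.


eta_BTE = (BP / (mf * LHV)) * 100
Denominator = 0.0195 * 45236 = 882.1020 kW
eta_BTE = (354 / 882.1020) * 100 = 40.13%


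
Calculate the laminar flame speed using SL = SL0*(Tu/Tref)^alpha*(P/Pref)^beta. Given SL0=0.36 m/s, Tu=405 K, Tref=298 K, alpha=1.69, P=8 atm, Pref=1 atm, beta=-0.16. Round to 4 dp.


SL = SL0 * (Tu/Tref)^alpha * (P/Pref)^beta
T ratio = 405/298 = 1.35906040
(T ratio)^alpha = 1.35906040^1.69 = 1.679475
(P/Pref)^beta = 8^(-0.16) = 0.716978
SL = 0.36 * 1.679475 * 0.716978 = 0.4335 m/s


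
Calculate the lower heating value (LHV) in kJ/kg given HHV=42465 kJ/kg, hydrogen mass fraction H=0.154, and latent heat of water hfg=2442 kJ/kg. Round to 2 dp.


LHV = HHV - hfg * 9 * H
Water correction = 2442 * 9 * 0.154 = 3384.612 kJ/kg
LHV = 42465 - 3384.612 = 39080.39 kJ/kg


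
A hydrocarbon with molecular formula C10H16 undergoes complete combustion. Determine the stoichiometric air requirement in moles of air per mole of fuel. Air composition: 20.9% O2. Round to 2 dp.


Balanced combustion: C10H16 + 14 O2 -> 10 CO2 + 8 H2O
O2 needed = C + H/4 = 10 + 16/4 = 14.00 moles
Air moles = O2 / 0.209 = 14.00 / 0.209 = 66.99 moles air


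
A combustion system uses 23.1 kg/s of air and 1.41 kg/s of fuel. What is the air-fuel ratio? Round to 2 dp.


AFR = m_air / m_fuel
AFR = 23.1 / 1.41 = 16.38


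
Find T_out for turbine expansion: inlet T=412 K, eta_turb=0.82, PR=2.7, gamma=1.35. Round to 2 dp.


T_out = T_in * (1 - eta * (1 - PR^(-(gamma-1)/gamma)))
Exponent = -(1.35-1)/1.35 = -0.25925926
PR^exp = 2.7^(-0.25925926) = 0.77297411
Factor = 1 - 0.82*(1 - 0.77297411) = 0.81383877
T_out = 412 * 0.81383877 = 335.30 K


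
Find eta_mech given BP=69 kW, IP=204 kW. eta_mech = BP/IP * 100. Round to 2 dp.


eta_mech = (BP / IP) * 100
Ratio = 69 / 204 = 0.3382
eta_mech = 0.3382 * 100 = 33.82%


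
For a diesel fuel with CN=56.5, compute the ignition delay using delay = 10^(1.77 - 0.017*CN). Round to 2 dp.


delay = 10^(1.77 - 0.017*CN)
Exponent = 1.77 - 0.017*56.5 = 0.8095
delay = 10^0.8095 = 6.45 ms


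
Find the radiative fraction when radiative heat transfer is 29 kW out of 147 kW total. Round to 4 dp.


f_rad = Q_rad / Q_total
f_rad = 29 / 147 = 0.1973


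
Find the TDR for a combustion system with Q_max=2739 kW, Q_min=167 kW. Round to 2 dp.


TDR = Q_max / Q_min
TDR = 2739 / 167 = 16.40


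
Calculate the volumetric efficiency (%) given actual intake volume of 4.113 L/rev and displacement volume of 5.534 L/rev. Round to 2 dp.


eta_v = (V_actual / V_disp) * 100
Ratio = 4.113 / 5.534 = 0.7432
eta_v = 0.7432 * 100 = 74.32%


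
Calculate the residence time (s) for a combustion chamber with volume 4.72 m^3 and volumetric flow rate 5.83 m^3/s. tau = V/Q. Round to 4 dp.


tau = V / Q_flow
tau = 4.72 / 5.83 = 0.8096 s


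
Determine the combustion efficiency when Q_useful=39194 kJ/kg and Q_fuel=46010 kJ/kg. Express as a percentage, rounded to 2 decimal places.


Efficiency = (Q_useful / Q_fuel) * 100
Efficiency = (39194 / 46010) * 100
Efficiency = 0.8519 * 100 = 85.19%


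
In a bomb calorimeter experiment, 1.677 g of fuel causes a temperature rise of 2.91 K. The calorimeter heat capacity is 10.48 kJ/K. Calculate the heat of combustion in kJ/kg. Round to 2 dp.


Hc = C_cal * delta_T / m_fuel
Q_released = 10.48 * 2.91 = 30.4968 kJ
m_fuel = 1.677 g = 1.677/1000 kg = 0.001677 kg
Hc = 30.4968 / 0.001677 = 18185.33 kJ/kg


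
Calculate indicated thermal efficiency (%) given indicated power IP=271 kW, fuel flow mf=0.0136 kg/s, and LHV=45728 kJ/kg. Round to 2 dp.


eta_ith = (IP / (mf * LHV)) * 100
Denominator = 0.0136 * 45728 = 621.9008 kW
eta_ith = (271 / 621.9008) * 100 = 43.58%


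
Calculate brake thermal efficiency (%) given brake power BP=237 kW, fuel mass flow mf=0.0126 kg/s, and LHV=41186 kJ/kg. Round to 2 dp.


eta_BTE = (BP / (mf * LHV)) * 100
Denominator = 0.0126 * 41186 = 518.9436 kW
eta_BTE = (237 / 518.9436) * 100 = 45.67%


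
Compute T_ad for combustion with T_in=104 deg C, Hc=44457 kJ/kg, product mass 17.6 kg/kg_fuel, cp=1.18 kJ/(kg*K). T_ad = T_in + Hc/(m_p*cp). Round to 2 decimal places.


T_ad = T_in + Hc / (m_p * cp)
Denominator = 17.6 * 1.18 = 20.7680
Temperature rise = 44457 / 20.7680 = 2140.65 K
T_ad = 104 + 2140.65 = 2244.65 deg C


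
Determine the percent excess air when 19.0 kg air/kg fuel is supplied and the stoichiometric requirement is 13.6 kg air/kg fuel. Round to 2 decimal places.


Excess air = actual - stoichiometric = 19.0 - 13.6 = 5.40 kg/kg fuel
Excess air % = (excess / stoich) * 100 = (5.40 / 13.6) * 100 = 39.71%


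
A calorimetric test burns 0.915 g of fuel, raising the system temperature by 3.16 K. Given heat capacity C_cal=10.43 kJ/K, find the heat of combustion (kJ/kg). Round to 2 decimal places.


Hc = C_cal * delta_T / m_fuel
Q_released = 10.43 * 3.16 = 32.9588 kJ
m_fuel = 0.915 g = 0.915/1000 kg = 0.000915 kg
Hc = 32.9588 / 0.000915 = 36020.55 kJ/kg


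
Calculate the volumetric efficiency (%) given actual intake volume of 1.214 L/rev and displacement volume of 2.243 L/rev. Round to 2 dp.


eta_v = (V_actual / V_disp) * 100
Ratio = 1.214 / 2.243 = 0.5412
eta_v = 0.5412 * 100 = 54.12%


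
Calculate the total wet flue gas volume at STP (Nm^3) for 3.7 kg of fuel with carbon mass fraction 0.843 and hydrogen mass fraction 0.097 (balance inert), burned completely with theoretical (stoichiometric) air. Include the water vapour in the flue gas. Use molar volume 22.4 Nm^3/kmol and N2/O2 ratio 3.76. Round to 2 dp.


Per kg fuel: CO2 = (C/12 kmol)*22.4 = (0.843/12)*22.4 = 1.57360 Nm^3
Per kg fuel: H2O = (H/2 kmol)*22.4 = (0.097/2)*22.4 = 1.08640 Nm^3
O2 needed per kg fuel = C/12 + H/4 = 0.843/12 + 0.097/4 = 0.09450000 kmol
Per kg fuel: N2 = O2*3.76*22.4 = 0.09450000*3.76*22.4 = 7.95917 Nm^3
Total per kg = 1.57360 + 1.08640 + 7.95917 = 10.61917 Nm^3
Total = 10.61917 * 3.7 = 39.29 Nm^3


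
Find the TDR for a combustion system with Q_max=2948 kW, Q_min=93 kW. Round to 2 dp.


TDR = Q_max / Q_min
TDR = 2948 / 93 = 31.70


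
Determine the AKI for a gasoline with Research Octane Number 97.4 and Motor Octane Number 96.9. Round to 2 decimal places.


AKI = (RON + MON) / 2
AKI = (97.4 + 96.9) / 2
AKI = 194.3 / 2 = 97.15


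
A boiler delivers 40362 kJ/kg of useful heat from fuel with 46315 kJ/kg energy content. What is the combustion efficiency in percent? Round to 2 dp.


Efficiency = (Q_useful / Q_fuel) * 100
Efficiency = (40362 / 46315) * 100
Efficiency = 0.8715 * 100 = 87.15%


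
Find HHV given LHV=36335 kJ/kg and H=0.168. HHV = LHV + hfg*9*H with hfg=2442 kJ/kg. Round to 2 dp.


HHV = LHV + hfg * 9 * H
Water addition = 2442 * 9 * 0.168 = 3692.304 kJ/kg
HHV = 36335 + 3692.304 = 40027.30 kJ/kg


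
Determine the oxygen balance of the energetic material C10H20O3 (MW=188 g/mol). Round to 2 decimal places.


OB = -1600 * (2C + H/2 - O) / MW
Inner = 2*10 + 20/2 - 3 = 27.00
OB = -1600 * 27.00 / 188 = -229.79%


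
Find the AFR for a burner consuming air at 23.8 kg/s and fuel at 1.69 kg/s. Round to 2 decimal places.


AFR = m_air / m_fuel
AFR = 23.8 / 1.69 = 14.08


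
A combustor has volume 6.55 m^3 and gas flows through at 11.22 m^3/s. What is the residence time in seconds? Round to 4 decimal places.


tau = V / Q_flow
tau = 6.55 / 11.22 = 0.5838 s


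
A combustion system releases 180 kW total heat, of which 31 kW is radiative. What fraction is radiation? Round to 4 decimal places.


f_rad = Q_rad / Q_total
f_rad = 31 / 180 = 0.1722


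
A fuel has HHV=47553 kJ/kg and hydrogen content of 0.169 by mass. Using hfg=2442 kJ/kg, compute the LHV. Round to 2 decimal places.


LHV = HHV - hfg * 9 * H
Water correction = 2442 * 9 * 0.169 = 3714.282 kJ/kg
LHV = 47553 - 3714.282 = 43838.72 kJ/kg


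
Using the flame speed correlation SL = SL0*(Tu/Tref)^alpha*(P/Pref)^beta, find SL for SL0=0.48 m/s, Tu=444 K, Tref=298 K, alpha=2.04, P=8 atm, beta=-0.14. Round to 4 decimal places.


SL = SL0 * (Tu/Tref)^alpha * (P/Pref)^beta
T ratio = 444/298 = 1.48993289
(T ratio)^alpha = 1.48993289^2.04 = 2.255590
(P/Pref)^beta = 8^(-0.14) = 0.747425
SL = 0.48 * 2.255590 * 0.747425 = 0.8092 m/s


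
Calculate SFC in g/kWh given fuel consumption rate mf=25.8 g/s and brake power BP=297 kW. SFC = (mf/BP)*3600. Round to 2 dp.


SFC = (mf / BP) * 3600
Rate = 25.8 / 297 = 0.086869 g/(s*kW)
SFC = 0.086869 * 3600 = 312.73 g/kWh


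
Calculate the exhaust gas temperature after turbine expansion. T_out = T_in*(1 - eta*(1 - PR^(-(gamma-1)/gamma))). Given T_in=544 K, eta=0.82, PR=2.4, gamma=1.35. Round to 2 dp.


T_out = T_in * (1 - eta * (1 - PR^(-(gamma-1)/gamma)))
Exponent = -(1.35-1)/1.35 = -0.25925926
PR^exp = 2.4^(-0.25925926) = 0.79694200
Factor = 1 - 0.82*(1 - 0.79694200) = 0.83349244
T_out = 544 * 0.83349244 = 453.42 K


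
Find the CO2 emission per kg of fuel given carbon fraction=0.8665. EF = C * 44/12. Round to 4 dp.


EF = C_frac * (M_CO2 / M_C)
EF = 0.8665 * (44/12)
EF = 0.8665 * 3.666667 = 3.1772 kg_CO2/kg_fuel


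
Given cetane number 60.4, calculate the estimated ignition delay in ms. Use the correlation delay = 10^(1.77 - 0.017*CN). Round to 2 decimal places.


delay = 10^(1.77 - 0.017*CN)
Exponent = 1.77 - 0.017*60.4 = 0.7432
delay = 10^0.7432 = 5.54 ms


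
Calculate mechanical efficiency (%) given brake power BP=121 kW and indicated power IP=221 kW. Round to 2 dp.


eta_mech = (BP / IP) * 100
Ratio = 121 / 221 = 0.5475
eta_mech = 0.5475 * 100 = 54.75%


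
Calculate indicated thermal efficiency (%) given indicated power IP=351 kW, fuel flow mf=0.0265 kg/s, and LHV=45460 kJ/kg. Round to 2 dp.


eta_ith = (IP / (mf * LHV)) * 100
Denominator = 0.0265 * 45460 = 1204.6900 kW
eta_ith = (351 / 1204.6900) * 100 = 29.14%


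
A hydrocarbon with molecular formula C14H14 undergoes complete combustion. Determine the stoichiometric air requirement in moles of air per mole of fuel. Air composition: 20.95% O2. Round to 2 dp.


Balanced combustion: C14H14 + 17.5 O2 -> 14 CO2 + 7 H2O
O2 needed = C + H/4 = 14 + 14/4 = 17.50 moles
Air moles = O2 / 0.2095 = 17.50 / 0.2095 = 83.53 moles air


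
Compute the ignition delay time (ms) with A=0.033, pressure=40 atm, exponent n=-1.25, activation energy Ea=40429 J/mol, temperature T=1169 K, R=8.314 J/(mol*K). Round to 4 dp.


tau = A * P^n * exp(Ea/(R*T))
P^n = 40^(-1.25) = 0.00994088
Ea/(R*T) = 40429/(8.314*1169) = 4.159762
exp(Ea/(R*T)) = 64.056266
tau = 0.033 * 0.00994088 * 64.056266 = 0.0210 ms


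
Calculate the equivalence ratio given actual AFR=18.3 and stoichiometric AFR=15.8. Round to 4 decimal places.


phi = AFR_stoich / AFR_actual
phi = 15.8 / 18.3 = 0.8634


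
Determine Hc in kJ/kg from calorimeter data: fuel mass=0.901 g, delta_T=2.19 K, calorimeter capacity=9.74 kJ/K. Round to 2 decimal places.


Hc = C_cal * delta_T / m_fuel
Q_released = 9.74 * 2.19 = 21.3306 kJ
m_fuel = 0.901 g = 0.901/1000 kg = 0.000901 kg
Hc = 21.3306 / 0.000901 = 23674.36 kJ/kg


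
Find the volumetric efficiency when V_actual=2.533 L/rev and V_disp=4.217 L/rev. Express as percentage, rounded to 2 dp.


eta_v = (V_actual / V_disp) * 100
Ratio = 2.533 / 4.217 = 0.6007
eta_v = 0.6007 * 100 = 60.07%


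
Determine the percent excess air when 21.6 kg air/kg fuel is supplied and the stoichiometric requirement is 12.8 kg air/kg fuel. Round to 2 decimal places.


Excess air = actual - stoichiometric = 21.6 - 12.8 = 8.80 kg/kg fuel
Excess air % = (excess / stoich) * 100 = (8.80 / 12.8) * 100 = 68.75%


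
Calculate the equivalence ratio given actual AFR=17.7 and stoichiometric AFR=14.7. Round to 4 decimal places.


phi = AFR_stoich / AFR_actual
phi = 14.7 / 17.7 = 0.8305


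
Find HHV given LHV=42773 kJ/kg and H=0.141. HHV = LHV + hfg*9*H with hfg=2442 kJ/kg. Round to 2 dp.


HHV = LHV + hfg * 9 * H
Water addition = 2442 * 9 * 0.141 = 3098.898 kJ/kg
HHV = 42773 + 3098.898 = 45871.90 kJ/kg


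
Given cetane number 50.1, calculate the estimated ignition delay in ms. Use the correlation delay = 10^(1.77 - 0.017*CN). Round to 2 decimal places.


delay = 10^(1.77 - 0.017*CN)
Exponent = 1.77 - 0.017*50.1 = 0.9183
delay = 10^0.9183 = 8.29 ms


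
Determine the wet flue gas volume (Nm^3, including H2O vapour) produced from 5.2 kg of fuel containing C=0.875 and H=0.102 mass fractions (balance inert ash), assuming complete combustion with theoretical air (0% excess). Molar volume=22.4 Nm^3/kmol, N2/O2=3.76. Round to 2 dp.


Per kg fuel: CO2 = (C/12 kmol)*22.4 = (0.875/12)*22.4 = 1.63333 Nm^3
Per kg fuel: H2O = (H/2 kmol)*22.4 = (0.102/2)*22.4 = 1.14240 Nm^3
O2 needed per kg fuel = C/12 + H/4 = 0.875/12 + 0.102/4 = 0.09841667 kmol
Per kg fuel: N2 = O2*3.76*22.4 = 0.09841667*3.76*22.4 = 8.28905 Nm^3
Total per kg = 1.63333 + 1.14240 + 8.28905 = 11.06478 Nm^3
Total = 11.06478 * 5.2 = 57.54 Nm^3


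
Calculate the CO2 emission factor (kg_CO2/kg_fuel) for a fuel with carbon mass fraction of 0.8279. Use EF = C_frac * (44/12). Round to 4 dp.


EF = C_frac * (M_CO2 / M_C)
EF = 0.8279 * (44/12)
EF = 0.8279 * 3.666667 = 3.0356 kg_CO2/kg_fuel


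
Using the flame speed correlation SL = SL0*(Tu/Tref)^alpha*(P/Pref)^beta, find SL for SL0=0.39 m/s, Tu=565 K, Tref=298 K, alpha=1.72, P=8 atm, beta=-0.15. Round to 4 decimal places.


SL = SL0 * (Tu/Tref)^alpha * (P/Pref)^beta
T ratio = 565/298 = 1.89597315
(T ratio)^alpha = 1.89597315^1.72 = 3.005186
(P/Pref)^beta = 8^(-0.15) = 0.732043
SL = 0.39 * 3.005186 * 0.732043 = 0.8580 m/s


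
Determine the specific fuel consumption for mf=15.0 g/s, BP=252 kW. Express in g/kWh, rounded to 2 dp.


SFC = (mf / BP) * 3600
Rate = 15.0 / 252 = 0.059524 g/(s*kW)
SFC = 0.059524 * 3600 = 214.29 g/kWh


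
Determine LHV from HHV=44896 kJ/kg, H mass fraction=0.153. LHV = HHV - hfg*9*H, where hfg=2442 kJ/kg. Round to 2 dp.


LHV = HHV - hfg * 9 * H
Water correction = 2442 * 9 * 0.153 = 3362.634 kJ/kg
LHV = 44896 - 3362.634 = 41533.37 kJ/kg


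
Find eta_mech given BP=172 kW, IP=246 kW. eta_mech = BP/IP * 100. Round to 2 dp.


eta_mech = (BP / IP) * 100
Ratio = 172 / 246 = 0.6992
eta_mech = 0.6992 * 100 = 69.92%


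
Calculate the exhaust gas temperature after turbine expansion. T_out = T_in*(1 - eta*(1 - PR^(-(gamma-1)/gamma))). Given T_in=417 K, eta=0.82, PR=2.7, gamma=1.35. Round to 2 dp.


T_out = T_in * (1 - eta * (1 - PR^(-(gamma-1)/gamma)))
Exponent = -(1.35-1)/1.35 = -0.25925926
PR^exp = 2.7^(-0.25925926) = 0.77297411
Factor = 1 - 0.82*(1 - 0.77297411) = 0.81383877
T_out = 417 * 0.81383877 = 339.37 K


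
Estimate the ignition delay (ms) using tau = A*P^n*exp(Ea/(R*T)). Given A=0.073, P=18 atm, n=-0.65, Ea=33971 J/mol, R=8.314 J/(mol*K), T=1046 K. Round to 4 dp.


tau = A * P^n * exp(Ea/(R*T))
P^n = 18^(-0.65) = 0.15278224
Ea/(R*T) = 33971/(8.314*1046) = 3.906309
exp(Ea/(R*T)) = 49.715129
tau = 0.073 * 0.15278224 * 49.715129 = 0.5545 ms


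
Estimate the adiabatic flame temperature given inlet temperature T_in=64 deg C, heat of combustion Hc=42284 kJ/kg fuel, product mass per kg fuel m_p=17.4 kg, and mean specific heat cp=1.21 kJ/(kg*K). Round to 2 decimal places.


T_ad = T_in + Hc / (m_p * cp)
Denominator = 17.4 * 1.21 = 21.0540
Temperature rise = 42284 / 21.0540 = 2008.36 K
T_ad = 64 + 2008.36 = 2072.36 deg C


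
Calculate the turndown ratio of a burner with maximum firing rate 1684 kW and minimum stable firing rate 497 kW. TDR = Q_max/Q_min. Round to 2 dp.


TDR = Q_max / Q_min
TDR = 1684 / 497 = 3.39


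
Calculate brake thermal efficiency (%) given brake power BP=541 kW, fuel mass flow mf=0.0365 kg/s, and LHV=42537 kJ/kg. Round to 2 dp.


eta_BTE = (BP / (mf * LHV)) * 100
Denominator = 0.0365 * 42537 = 1552.6005 kW
eta_BTE = (541 / 1552.6005) * 100 = 34.84%


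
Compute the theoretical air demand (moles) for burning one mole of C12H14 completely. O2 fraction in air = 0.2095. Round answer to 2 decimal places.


Balanced combustion: C12H14 + 15.5 O2 -> 12 CO2 + 7 H2O
O2 needed = C + H/4 = 12 + 14/4 = 15.50 moles
Air moles = O2 / 0.2095 = 15.50 / 0.2095 = 73.99 moles air


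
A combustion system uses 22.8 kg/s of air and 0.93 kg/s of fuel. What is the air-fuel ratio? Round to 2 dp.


AFR = m_air / m_fuel
AFR = 22.8 / 0.93 = 24.52


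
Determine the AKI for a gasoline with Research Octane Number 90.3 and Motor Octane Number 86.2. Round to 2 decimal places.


AKI = (RON + MON) / 2
AKI = (90.3 + 86.2) / 2
AKI = 176.5 / 2 = 88.25


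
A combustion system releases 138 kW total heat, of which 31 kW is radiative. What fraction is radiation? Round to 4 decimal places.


f_rad = Q_rad / Q_total
f_rad = 31 / 138 = 0.2246


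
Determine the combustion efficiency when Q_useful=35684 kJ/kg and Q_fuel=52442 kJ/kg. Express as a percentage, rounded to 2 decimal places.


Efficiency = (Q_useful / Q_fuel) * 100
Efficiency = (35684 / 52442) * 100
Efficiency = 0.6804 * 100 = 68.04%


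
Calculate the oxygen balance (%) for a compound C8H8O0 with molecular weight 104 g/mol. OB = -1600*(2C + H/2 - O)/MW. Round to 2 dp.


OB = -1600 * (2C + H/2 - O) / MW
Inner = 2*8 + 8/2 - 0 = 20.00
OB = -1600 * 20.00 / 104 = -307.69%


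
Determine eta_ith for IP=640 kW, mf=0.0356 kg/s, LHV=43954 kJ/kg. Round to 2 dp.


eta_ith = (IP / (mf * LHV)) * 100
Denominator = 0.0356 * 43954 = 1564.7624 kW
eta_ith = (640 / 1564.7624) * 100 = 40.90%


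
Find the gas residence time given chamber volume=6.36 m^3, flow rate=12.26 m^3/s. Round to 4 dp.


tau = V / Q_flow
tau = 6.36 / 12.26 = 0.5188 s


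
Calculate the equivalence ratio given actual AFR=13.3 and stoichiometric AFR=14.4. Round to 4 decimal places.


phi = AFR_stoich / AFR_actual
phi = 14.4 / 13.3 = 1.0827


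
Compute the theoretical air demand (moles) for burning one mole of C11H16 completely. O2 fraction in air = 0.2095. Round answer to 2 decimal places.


Balanced combustion: C11H16 + 15 O2 -> 11 CO2 + 8 H2O
O2 needed = C + H/4 = 11 + 16/4 = 15.00 moles
Air moles = O2 / 0.2095 = 15.00 / 0.2095 = 71.60 moles air


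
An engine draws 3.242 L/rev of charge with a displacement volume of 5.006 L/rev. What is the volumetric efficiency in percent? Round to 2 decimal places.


eta_v = (V_actual / V_disp) * 100
Ratio = 3.242 / 5.006 = 0.6476
eta_v = 0.6476 * 100 = 64.76%


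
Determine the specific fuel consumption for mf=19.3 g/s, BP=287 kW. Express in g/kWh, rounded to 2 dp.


SFC = (mf / BP) * 3600
Rate = 19.3 / 287 = 0.067247 g/(s*kW)
SFC = 0.067247 * 3600 = 242.09 g/kWh


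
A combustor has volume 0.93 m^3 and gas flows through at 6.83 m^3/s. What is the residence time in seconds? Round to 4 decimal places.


tau = V / Q_flow
tau = 0.93 / 6.83 = 0.1362 s


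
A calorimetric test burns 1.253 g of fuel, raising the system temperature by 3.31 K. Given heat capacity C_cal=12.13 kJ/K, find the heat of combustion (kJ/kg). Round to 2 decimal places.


Hc = C_cal * delta_T / m_fuel
Q_released = 12.13 * 3.31 = 40.1503 kJ
m_fuel = 1.253 g = 1.253/1000 kg = 0.001253 kg
Hc = 40.1503 / 0.001253 = 32043.34 kJ/kg


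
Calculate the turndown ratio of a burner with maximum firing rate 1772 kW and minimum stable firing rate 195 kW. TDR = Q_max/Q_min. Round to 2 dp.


TDR = Q_max / Q_min
TDR = 1772 / 195 = 9.09


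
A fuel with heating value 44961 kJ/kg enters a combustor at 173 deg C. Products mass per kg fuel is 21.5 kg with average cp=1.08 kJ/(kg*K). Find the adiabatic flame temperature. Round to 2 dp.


T_ad = T_in + Hc / (m_p * cp)
Denominator = 21.5 * 1.08 = 23.2200
Temperature rise = 44961 / 23.2200 = 1936.30 K
T_ad = 173 + 1936.30 = 2109.30 deg C


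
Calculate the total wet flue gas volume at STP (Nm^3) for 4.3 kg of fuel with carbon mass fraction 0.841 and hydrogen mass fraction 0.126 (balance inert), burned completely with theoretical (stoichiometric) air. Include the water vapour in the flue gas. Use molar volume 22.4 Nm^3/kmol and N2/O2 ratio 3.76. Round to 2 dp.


Per kg fuel: CO2 = (C/12 kmol)*22.4 = (0.841/12)*22.4 = 1.56987 Nm^3
Per kg fuel: H2O = (H/2 kmol)*22.4 = (0.126/2)*22.4 = 1.41120 Nm^3
O2 needed per kg fuel = C/12 + H/4 = 0.841/12 + 0.126/4 = 0.10158333 kmol
Per kg fuel: N2 = O2*3.76*22.4 = 0.10158333*3.76*22.4 = 8.55575 Nm^3
Total per kg = 1.56987 + 1.41120 + 8.55575 = 11.53682 Nm^3
Total = 11.53682 * 4.3 = 49.61 Nm^3


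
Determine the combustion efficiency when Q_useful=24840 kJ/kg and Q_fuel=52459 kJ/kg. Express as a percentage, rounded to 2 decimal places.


Efficiency = (Q_useful / Q_fuel) * 100
Efficiency = (24840 / 52459) * 100
Efficiency = 0.4735 * 100 = 47.35%


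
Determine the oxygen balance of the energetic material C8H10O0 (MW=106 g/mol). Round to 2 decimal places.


OB = -1600 * (2C + H/2 - O) / MW
Inner = 2*8 + 10/2 - 0 = 21.00
OB = -1600 * 21.00 / 106 = -316.98%
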